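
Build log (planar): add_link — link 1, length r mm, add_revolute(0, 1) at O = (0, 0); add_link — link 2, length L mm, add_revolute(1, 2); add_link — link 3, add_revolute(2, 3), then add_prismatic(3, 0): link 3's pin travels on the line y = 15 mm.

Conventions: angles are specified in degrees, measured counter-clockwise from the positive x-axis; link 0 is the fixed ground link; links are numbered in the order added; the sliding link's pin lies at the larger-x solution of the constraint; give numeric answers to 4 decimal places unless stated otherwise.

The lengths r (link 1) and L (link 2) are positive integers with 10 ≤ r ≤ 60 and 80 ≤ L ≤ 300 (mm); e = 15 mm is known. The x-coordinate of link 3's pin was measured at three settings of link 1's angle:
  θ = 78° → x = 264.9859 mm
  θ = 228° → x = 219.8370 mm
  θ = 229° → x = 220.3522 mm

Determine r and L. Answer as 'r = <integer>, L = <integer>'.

constraint per measurement: (x − r cos θ)² + (r sin θ − e)² = L²
subtracting the θ₁ and θ₂ equations cancels the r² and L² terms:
r = (x₁² − x₂²) / (2[(x₁cos θ₁ + e sin θ₁) − (x₂cos θ₂ + e sin θ₂)]) = 48.0000 → r = 48
L² = (x₁ − r cos θ₁)² + (r sin θ₁ − e)² = 66049.0027 → L = 257.0000 → L = 257
check at θ₃=229°: x = 220.3522 (printed 220.3522) ✓

r = 48, L = 257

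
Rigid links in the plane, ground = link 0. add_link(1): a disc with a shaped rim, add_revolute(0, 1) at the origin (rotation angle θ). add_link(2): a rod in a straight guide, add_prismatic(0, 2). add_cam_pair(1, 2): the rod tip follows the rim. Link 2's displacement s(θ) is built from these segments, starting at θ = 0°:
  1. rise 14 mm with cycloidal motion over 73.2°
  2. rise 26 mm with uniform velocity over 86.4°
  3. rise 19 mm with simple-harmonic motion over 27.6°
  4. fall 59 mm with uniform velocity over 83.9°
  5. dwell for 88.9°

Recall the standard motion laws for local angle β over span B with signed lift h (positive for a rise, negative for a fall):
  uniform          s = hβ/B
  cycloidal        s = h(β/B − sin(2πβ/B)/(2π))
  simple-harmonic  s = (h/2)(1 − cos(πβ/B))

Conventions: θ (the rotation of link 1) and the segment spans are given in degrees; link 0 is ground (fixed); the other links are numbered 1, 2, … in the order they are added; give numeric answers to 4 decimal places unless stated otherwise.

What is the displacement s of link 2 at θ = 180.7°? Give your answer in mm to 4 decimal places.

segment 1 (0° to 73.2°, cycloidal, h = 14) is passed completely: s = 0.0000 + (14) = 14.0000
segment 2 (73.2° to 159.6°, uniform, h = 26) is passed completely: s = 14.0000 + (26) = 40.0000
θ = 180.7° falls in segment 3 (159.6° to 187.2°, simple-harmonic, h = 19): β = 180.7 − 159.6 = 21.1°, B = 27.6°; Δs = 19/2·(1 − cos(π·0.7645)) = 16.5163; s = 40.0000 + 16.5163 = 56.5163

56.5163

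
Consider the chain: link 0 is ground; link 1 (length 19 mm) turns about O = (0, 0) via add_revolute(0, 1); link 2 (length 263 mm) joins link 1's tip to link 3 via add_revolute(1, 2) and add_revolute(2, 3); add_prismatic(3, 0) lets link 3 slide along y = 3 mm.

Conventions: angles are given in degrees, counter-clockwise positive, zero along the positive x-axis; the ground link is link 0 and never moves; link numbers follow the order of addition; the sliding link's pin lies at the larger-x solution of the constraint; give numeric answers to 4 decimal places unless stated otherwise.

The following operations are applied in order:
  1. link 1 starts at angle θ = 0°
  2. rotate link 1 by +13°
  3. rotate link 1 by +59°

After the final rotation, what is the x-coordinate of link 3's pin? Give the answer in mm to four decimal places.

geometry: r = 19 mm, L = 263 mm, e = 3 mm; θ starts at 0°
rotate link 1 by +13°: θ ← 0° +13° = 13°
rotate link 1 by +59°: θ ← 13° +59° = 72°
crank pin P = (r cos θ, r sin θ) = (5.871323, 18.070074)
h = r sin θ − e = 18.070074 − 3 = 15.070074
x = r cos θ + √(L² − h²) = 5.871323 + 262.567882 = 268.439205

268.4392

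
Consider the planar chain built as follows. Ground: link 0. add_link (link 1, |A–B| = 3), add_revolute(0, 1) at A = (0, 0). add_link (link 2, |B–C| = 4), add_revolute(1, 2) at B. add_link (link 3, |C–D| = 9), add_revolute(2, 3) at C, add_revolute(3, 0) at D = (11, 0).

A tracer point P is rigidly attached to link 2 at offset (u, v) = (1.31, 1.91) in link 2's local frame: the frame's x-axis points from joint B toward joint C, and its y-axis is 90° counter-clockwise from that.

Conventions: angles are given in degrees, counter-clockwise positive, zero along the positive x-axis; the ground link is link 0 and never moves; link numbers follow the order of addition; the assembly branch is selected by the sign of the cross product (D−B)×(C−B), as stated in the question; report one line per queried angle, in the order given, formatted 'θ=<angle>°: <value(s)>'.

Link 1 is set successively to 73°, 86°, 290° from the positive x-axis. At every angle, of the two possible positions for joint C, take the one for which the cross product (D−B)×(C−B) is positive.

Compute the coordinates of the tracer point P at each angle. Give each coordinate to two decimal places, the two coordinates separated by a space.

A=(0,0), D=(11.00,0)
θ=73°: B = A + 3.00·(cos73°, sin73°) = (0.8771, 2.8689)
θ=73°: |BD| = 10.5216
θ=73°: circle(B,4.00) ∩ circle(D,9.00): a=2.1719, h=3.3590
θ=73°:   candidates: C₊=(3.8826,5.5084) cross=35.342; C₋=(2.0508,-0.9550) cross=-35.342
θ=73°:   branch + wants cross > 0 → take C=(3.8826,5.5084) (cross=35.342)
θ=73°: ex = (C−B)/|BC| = (0.7514,0.6599); ey = (-0.6599,0.7514)
θ=73°: P = B + 1.31·ex + 1.91·ey = (0.6010,5.1685)
θ=86°: B = A + 3.00·(cos86°, sin86°) = (0.2093, 2.9927)
θ=86°: |BD| = 11.1980
θ=86°: circle(B,4.00) ∩ circle(D,9.00): a=2.6967, h=2.9543
θ=86°:   candidates: C₊=(3.5974,5.1188) cross=33.082; C₋=(2.0184,-0.5748) cross=-33.082
θ=86°:   branch + wants cross > 0 → take C=(3.5974,5.1188) (cross=33.082)
θ=86°: ex = (C−B)/|BC| = (0.8470,0.5315); ey = (-0.5315,0.8470)
θ=86°: P = B + 1.31·ex + 1.91·ey = (0.3037,5.3068)
θ=290°: B = A + 3.00·(cos290°, sin290°) = (1.0261, -2.8191)
θ=290°: |BD| = 10.3647
θ=290°: circle(B,4.00) ∩ circle(D,9.00): a=2.0467, h=3.4367
θ=290°:   candidates: C₊=(2.0608,1.0448) cross=35.621; C₋=(3.9303,-5.5696) cross=-35.621
θ=290°:   branch + wants cross > 0 → take C=(2.0608,1.0448) (cross=35.621)
θ=290°: ex = (C−B)/|BC| = (0.2587,0.9660); ey = (-0.9660,0.2587)
θ=290°: P = B + 1.31·ex + 1.91·ey = (-0.4800,-1.0596)

θ=73°: 0.60 5.17
θ=86°: 0.30 5.31
θ=290°: -0.48 -1.06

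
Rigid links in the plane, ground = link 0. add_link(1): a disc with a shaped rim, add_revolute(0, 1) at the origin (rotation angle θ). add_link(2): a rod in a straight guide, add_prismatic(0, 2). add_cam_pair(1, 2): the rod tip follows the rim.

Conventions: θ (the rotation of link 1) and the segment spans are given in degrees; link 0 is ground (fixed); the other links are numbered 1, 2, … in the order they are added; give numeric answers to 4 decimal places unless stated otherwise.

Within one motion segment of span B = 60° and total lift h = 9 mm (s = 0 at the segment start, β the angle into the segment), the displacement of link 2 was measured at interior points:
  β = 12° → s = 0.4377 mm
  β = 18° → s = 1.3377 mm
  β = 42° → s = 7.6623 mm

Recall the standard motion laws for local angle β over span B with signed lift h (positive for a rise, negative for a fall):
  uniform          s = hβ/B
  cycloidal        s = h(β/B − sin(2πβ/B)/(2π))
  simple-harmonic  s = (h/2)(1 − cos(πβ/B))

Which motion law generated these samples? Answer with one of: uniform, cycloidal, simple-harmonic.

candidates at β/B = r: uniform s = h·r (linear in β); cycloidal s = h·(r − sin(2πr)/(2π)); simple-harmonic s = (h/2)(1 − cos(πr))
β=12°: printed 0.4377 | uniform 1.8000, cycloidal 0.4377, simple-harmonic 0.8594
β=18°: printed 1.3377 | uniform 2.7000, cycloidal 1.3377, simple-harmonic 1.8550
β=42°: printed 7.6623 | uniform 6.3000, cycloidal 7.6623, simple-harmonic 7.1450
only one law matches every sample → cycloidal

cycloidal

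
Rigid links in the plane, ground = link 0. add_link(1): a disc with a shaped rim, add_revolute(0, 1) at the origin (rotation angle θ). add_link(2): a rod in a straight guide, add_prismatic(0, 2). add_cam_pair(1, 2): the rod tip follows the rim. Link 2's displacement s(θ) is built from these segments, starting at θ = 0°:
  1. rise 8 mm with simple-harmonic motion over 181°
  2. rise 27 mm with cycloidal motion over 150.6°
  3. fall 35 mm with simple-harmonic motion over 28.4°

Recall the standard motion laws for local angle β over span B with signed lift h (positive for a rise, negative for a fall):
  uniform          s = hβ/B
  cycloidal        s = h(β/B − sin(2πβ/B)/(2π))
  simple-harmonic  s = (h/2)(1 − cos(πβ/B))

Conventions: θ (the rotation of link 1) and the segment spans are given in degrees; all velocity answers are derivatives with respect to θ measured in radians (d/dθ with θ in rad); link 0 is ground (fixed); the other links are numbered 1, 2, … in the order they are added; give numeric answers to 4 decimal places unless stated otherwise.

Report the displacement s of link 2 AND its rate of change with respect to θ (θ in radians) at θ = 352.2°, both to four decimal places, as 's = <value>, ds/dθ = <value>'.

segment 1 (0° to 181°, simple-harmonic, h = 8) is passed completely: s = 0.0000 + (8) = 8.0000
segment 2 (181° to 331.6°, cycloidal, h = 27) is passed completely: s = 8.0000 + (27) = 35.0000
θ = 352.2° falls in segment 3 (331.6° to 360°, simple-harmonic, h = -35): β = 352.2 − 331.6 = 20.6°, B = 28.4°; Δs = -35/2·(1 − cos(π·0.7254)) = -28.8801; s = 35.0000 − 28.8801 = 6.1199
velocity in seg [331.6°–360°] (simple-harmonic), θ in radians: β = 20.6° = 0.3595 rad, B = 28.4° = 0.4957 rad; ds/dθ = (πh/(2B)) sin(πβ/B) = (π·(-35)/(2·0.4957)) sin(π·0.7254) = -84.261067 mm/rad

s = 6.1199, ds/dθ = -84.2611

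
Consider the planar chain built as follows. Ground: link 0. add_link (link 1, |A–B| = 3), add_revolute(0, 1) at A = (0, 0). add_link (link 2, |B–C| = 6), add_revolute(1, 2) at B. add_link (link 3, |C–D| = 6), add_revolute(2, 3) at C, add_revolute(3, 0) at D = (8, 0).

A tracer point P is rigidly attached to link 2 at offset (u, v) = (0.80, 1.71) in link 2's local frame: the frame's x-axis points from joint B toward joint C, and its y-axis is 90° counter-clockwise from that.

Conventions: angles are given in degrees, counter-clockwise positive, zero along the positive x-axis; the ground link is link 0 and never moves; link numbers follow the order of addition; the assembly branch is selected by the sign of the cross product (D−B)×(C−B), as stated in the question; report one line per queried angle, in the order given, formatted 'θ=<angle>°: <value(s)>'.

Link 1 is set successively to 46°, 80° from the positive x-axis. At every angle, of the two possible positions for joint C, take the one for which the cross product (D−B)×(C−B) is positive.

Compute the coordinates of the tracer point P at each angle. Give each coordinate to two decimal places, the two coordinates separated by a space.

A=(0,0), D=(8.00,0)
θ=46°: B = A + 3.00·(cos46°, sin46°) = (2.0840, 2.1580)
θ=46°: |BD| = 6.2973
θ=46°: circle(B,6.00) ∩ circle(D,6.00): a=3.1487, h=5.1074
θ=46°:   candidates: C₊=(6.7922,5.8772) cross=32.163; C₋=(3.2917,-3.7192) cross=-32.163
θ=46°:   branch + wants cross > 0 → take C=(6.7922,5.8772) (cross=32.163)
θ=46°: ex = (C−B)/|BC| = (0.7847,0.6199); ey = (-0.6199,0.7847)
θ=46°: P = B + 0.80·ex + 1.71·ey = (1.6518,3.9958)
θ=80°: B = A + 3.00·(cos80°, sin80°) = (0.5209, 2.9544)
θ=80°: |BD| = 8.0414
θ=80°: circle(B,6.00) ∩ circle(D,6.00): a=4.0207, h=4.4535
θ=80°:   candidates: C₊=(5.8967,5.6193) cross=35.813; C₋=(2.6243,-2.6648) cross=-35.813
θ=80°:   branch + wants cross > 0 → take C=(5.8967,5.6193) (cross=35.813)
θ=80°: ex = (C−B)/|BC| = (0.8960,0.4441); ey = (-0.4441,0.8960)
θ=80°: P = B + 0.80·ex + 1.71·ey = (0.4782,4.8418)

θ=46°: 1.65 4.00
θ=80°: 0.48 4.84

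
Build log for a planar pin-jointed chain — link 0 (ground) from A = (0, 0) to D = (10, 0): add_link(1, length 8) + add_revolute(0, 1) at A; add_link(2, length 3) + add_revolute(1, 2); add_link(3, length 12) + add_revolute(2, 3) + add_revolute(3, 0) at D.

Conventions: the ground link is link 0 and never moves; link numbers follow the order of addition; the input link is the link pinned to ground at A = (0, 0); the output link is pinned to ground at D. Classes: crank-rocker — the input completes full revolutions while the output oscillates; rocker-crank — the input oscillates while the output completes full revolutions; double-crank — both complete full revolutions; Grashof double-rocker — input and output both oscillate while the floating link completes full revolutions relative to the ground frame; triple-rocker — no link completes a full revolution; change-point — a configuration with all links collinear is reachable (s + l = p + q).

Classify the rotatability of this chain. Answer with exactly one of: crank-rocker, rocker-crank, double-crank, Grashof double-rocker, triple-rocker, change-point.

lengths: ground=10, input=8, coupler=3, output=12
sorted: s=3 (shortest), l=12 (longest), p+q=18
s + l = 15 vs p + q = 18
s + l < p + q (Grashof) with shortest = coupler link → Grashof double-rocker

Grashof double-rocker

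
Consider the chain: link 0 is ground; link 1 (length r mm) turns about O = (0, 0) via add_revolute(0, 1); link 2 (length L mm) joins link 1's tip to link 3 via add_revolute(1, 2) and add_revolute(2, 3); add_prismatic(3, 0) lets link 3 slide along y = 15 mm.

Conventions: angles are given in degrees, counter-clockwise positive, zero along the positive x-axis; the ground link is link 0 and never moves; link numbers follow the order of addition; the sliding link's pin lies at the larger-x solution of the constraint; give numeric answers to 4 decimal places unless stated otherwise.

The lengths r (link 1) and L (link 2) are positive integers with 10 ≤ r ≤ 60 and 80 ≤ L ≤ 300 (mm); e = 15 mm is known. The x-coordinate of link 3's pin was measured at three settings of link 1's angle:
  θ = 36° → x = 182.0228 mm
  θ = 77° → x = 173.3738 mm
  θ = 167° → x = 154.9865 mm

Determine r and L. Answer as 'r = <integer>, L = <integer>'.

constraint per measurement: (x − r cos θ)² + (r sin θ − e)² = L²
subtracting the θ₁ and θ₂ equations cancels the r² and L² terms:
r = (x₁² − x₂²) / (2[(x₁cos θ₁ + e sin θ₁) − (x₂cos θ₂ + e sin θ₂)]) = 15.0001 → r = 15
L² = (x₁ − r cos θ₁)² + (r sin θ₁ − e)² = 28900.0102 → L = 170.0000 → L = 170
check at θ₃=167°: x = 154.9865 (printed 154.9865) ✓

r = 15, L = 170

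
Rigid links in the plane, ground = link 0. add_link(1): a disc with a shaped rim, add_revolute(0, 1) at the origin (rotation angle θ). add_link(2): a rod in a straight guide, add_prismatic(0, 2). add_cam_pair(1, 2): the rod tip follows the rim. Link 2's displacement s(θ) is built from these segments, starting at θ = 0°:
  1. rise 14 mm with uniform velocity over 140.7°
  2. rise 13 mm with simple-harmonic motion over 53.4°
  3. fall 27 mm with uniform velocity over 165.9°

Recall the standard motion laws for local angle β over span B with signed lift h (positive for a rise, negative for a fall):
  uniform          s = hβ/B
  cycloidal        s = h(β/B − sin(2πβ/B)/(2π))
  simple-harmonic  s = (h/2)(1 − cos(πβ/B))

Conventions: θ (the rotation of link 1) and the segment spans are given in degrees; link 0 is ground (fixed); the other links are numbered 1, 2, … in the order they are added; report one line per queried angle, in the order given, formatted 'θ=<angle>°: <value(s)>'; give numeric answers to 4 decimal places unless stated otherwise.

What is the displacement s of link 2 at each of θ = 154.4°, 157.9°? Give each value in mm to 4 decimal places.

segment 1 (0° to 140.7°, uniform, h = 14) is passed completely: s = 0.0000 + (14) = 14.0000
θ = 154.4° falls in segment 2 (140.7° to 194.1°, simple-harmonic, h = 13): β = 154.4 − 140.7 = 13.7°, B = 53.4°; Δs = 13/2·(1 − cos(π·0.2566)) = 1.9994; s = 14.0000 + 1.9994 = 15.9994
θ = 157.9° falls in segment 2 (140.7° to 194.1°, simple-harmonic, h = 13): β = 157.9 − 140.7 = 17.2°, B = 53.4°; Δs = 13/2·(1 − cos(π·0.3221)) = 3.0534; s = 14.0000 + 3.0534 = 17.0534

θ=154.4°: 15.9994
θ=157.9°: 17.0534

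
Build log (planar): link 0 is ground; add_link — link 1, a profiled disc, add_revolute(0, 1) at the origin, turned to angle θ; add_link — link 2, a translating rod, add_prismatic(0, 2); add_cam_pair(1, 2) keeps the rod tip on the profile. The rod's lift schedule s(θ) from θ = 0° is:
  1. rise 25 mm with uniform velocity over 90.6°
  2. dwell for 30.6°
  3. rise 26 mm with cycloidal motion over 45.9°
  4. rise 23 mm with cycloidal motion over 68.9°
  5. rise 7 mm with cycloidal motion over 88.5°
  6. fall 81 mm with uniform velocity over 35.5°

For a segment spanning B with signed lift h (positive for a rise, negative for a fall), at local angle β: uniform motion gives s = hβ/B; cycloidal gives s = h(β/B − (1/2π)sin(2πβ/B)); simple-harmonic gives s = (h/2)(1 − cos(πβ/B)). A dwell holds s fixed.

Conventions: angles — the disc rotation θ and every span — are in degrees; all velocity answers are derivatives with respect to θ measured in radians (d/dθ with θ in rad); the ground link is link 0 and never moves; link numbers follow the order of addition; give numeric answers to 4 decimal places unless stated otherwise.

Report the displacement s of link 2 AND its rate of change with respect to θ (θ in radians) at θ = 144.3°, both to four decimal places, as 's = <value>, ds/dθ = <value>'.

seg 1 [0°–90.6°] uniform, h=25: full span → s += 25 → s = 25.0000
seg 2 [90.6°–121.2°] dwell: s stays 25.0000
seg 3 [121.2°–167.1°] cycloidal, h=26: θ=144.3° here. β=23.1, B=45.9. 26·(0.5033 − sin(2π·0.5033)/(2π)) = 13.1699 → s = 38.1699
velocity in seg [121.2°–167.1°] (cycloidal), θ in radians: β = 23.1° = 0.4032 rad, B = 45.9° = 0.8011 rad; ds/dθ = (h/B)(1 − cos(2πβ/B)) = (26/0.8011)(1 − cos(2π·0.5033)) = 64.903410 mm/rad

s = 38.1699, ds/dθ = 64.9034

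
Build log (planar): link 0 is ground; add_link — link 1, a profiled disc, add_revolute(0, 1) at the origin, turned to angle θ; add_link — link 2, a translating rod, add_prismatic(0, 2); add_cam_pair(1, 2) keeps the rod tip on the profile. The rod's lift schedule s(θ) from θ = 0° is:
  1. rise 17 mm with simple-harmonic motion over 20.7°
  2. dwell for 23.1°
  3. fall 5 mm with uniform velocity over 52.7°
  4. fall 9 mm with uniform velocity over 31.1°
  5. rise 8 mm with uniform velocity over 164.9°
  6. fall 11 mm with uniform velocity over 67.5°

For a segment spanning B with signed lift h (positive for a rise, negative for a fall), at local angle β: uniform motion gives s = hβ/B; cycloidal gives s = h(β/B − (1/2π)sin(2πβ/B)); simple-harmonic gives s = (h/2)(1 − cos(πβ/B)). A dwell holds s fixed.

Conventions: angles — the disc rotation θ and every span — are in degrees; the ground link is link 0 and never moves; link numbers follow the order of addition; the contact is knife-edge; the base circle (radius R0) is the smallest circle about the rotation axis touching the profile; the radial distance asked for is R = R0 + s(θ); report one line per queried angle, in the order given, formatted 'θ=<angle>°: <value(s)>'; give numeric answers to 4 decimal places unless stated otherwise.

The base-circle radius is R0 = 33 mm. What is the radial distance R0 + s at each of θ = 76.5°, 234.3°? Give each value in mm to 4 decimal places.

seg 1 [0°–20.7°] simple-harmonic, h=17: full span → s += 17 → s = 17.0000
seg 2 [20.7°–43.8°] dwell: s stays 17.0000
seg 3 [43.8°–96.5°] uniform, h=-5: θ=76.5° here. β=32.7, B=52.7. -5·32.7/52.7 = -3.1025 → s = 13.8975
seg 3 [43.8°–96.5°] uniform, h=-5: full span → s += -5 → s = 12.0000
seg 4 [96.5°–127.6°] uniform, h=-9: full span → s += -9 → s = 3.0000
seg 5 [127.6°–292.5°] uniform, h=8: θ=234.3° here. β=106.7, B=164.9. 8·106.7/164.9 = 5.1765 → s = 8.1765
θ=76.5°: R = R0 + s = 33 + 13.8975 = 46.8975
θ=234.3°: R = R0 + s = 33 + 8.1765 = 41.1765

θ=76.5°: 46.8975
θ=234.3°: 41.1765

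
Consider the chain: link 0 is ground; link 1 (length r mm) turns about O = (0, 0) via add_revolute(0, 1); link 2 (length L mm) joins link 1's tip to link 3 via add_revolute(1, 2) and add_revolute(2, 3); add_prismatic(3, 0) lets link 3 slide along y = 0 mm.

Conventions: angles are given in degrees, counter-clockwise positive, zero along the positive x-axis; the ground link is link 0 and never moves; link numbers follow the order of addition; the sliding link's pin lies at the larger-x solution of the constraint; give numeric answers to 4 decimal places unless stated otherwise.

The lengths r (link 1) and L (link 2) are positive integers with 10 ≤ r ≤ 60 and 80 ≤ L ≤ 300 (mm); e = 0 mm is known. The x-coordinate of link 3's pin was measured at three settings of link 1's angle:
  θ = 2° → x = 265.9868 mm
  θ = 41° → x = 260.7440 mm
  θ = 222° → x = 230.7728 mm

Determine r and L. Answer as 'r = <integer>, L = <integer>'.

constraint per measurement: (x − r cos θ)² + (r sin θ − e)² = L²
subtracting the θ₁ and θ₂ equations cancels the r² and L² terms:
r = (x₁² − x₂²) / (2[(x₁cos θ₁ + e sin θ₁) − (x₂cos θ₂ + e sin θ₂)]) = 20.0000 → r = 20
L² = (x₁ − r cos θ₁)² + (r sin θ₁ − e)² = 60515.9871 → L = 246.0000 → L = 246
check at θ₃=222°: x = 230.7728 (printed 230.7728) ✓

r = 20, L = 246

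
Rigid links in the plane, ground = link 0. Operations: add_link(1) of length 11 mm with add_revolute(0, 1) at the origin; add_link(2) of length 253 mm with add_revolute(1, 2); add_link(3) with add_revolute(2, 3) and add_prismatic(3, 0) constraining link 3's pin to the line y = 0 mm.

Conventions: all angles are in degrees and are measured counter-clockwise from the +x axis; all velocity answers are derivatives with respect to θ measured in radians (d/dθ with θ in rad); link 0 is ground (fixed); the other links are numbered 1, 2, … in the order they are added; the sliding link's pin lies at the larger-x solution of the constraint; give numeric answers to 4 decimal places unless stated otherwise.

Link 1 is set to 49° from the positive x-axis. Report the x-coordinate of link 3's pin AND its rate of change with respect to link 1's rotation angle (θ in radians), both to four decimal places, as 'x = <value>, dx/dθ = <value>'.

geometry: r = 11 mm, L = 253 mm, e = 0 mm
crank pin P = (r cos θ, r sin θ) = (7.216649, 8.301805)
h = r sin θ − e = 8.301805 − 0 = 8.301805
x = r cos θ + √(L² − h²) = 7.216649 + 252.863758 = 260.080407
dx/dθ = −r sin θ − h·r cos θ/√(L² − h²) (θ in radians; h = 8.301805) = -8.538736

x = 260.0804, dx/dθ = -8.5387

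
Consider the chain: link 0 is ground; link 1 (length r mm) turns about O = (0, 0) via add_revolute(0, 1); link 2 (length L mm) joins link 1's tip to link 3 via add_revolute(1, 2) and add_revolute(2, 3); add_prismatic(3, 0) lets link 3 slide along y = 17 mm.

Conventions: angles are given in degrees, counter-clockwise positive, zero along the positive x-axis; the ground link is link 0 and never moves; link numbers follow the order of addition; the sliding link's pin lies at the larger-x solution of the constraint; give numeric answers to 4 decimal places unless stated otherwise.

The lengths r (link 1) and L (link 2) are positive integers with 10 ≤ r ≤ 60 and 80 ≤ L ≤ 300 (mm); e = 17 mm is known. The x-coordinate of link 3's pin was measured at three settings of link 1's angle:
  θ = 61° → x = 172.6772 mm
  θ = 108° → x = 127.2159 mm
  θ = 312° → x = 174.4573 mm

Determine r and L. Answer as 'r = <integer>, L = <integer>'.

constraint per measurement: (x − r cos θ)² + (r sin θ − e)² = L²
subtracting the θ₁ and θ₂ equations cancels the r² and L² terms:
r = (x₁² − x₂²) / (2[(x₁cos θ₁ + e sin θ₁) − (x₂cos θ₂ + e sin θ₂)]) = 56.0000 → r = 56
L² = (x₁ − r cos θ₁)² + (r sin θ₁ − e)² = 22200.9959 → L = 149.0000 → L = 149
check at θ₃=312°: x = 174.4573 (printed 174.4573) ✓

r = 56, L = 149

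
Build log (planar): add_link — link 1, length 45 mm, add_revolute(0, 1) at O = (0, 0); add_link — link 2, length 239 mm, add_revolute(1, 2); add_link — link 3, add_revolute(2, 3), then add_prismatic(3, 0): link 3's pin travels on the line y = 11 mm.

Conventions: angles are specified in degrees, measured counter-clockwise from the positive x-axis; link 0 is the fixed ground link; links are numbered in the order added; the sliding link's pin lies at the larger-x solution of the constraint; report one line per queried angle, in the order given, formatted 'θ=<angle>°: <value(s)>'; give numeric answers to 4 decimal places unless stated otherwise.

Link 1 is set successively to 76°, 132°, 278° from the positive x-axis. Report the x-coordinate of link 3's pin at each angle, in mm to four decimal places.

geometry: r = 45 mm, L = 239 mm, e = 11 mm
θ=76°: crank pin P = (r cos θ, r sin θ) = (10.886485, 43.663308)
θ=76°: h = r sin θ − e = 43.663308 − 11 = 32.663308
θ=76°: x = r cos θ + √(L² − h²) = 10.886485 + 236.757488 = 247.643974
θ=132°: crank pin P = (r cos θ, r sin θ) = (-30.110877, 33.441517)
θ=132°: h = r sin θ − e = 33.441517 − 11 = 22.441517
θ=132°: x = r cos θ + √(L² − h²) = -30.110877 + 237.944066 = 207.833188
θ=278°: crank pin P = (r cos θ, r sin θ) = (6.262790, -44.562063)
θ=278°: h = r sin θ − e = -44.562063 − 11 = -55.562063
θ=278°: x = r cos θ + √(L² − h²) = 6.262790 + 232.451838 = 238.714628

θ=76°: 247.6440
θ=132°: 207.8332
θ=278°: 238.7146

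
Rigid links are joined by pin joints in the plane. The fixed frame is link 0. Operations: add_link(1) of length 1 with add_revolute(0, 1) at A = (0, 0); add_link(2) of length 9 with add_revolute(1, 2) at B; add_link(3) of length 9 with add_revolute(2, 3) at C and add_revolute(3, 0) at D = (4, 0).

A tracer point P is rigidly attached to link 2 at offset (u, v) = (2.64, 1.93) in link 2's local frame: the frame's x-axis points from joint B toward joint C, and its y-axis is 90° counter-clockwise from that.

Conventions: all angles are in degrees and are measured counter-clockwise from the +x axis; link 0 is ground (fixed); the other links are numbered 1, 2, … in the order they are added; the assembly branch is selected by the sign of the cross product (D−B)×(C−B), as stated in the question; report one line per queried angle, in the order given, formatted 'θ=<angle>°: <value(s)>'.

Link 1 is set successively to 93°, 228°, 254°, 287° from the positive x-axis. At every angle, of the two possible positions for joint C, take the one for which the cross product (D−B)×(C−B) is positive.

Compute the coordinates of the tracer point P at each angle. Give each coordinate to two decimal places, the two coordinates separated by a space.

A=(0,0), D=(4.00,0)
θ=93°: B = A + 1.00·(cos93°, sin93°) = (-0.0523, 0.9986)
θ=93°: |BD| = 4.1736
θ=93°: circle(B,9.00) ∩ circle(D,9.00): a=2.0868, h=8.7547
θ=93°:   candidates: C₊=(4.0686,8.9997) cross=36.538; C₋=(-0.1210,-8.0011) cross=-36.538
θ=93°:   branch + wants cross > 0 → take C=(4.0686,8.9997) (cross=36.538)
θ=93°: ex = (C−B)/|BC| = (0.4579,0.8890); ey = (-0.8890,0.4579)
θ=93°: P = B + 2.64·ex + 1.93·ey = (-0.5593,4.2293)
θ=228°: B = A + 1.00·(cos228°, sin228°) = (-0.6691, -0.7431)
θ=228°: |BD| = 4.7279
θ=228°: circle(B,9.00) ∩ circle(D,9.00): a=2.3640, h=8.6840
θ=228°:   candidates: C₊=(0.3005,8.2045) cross=41.057; C₋=(3.0304,-8.9476) cross=-41.057
θ=228°:   branch + wants cross > 0 → take C=(0.3005,8.2045) (cross=41.057)
θ=228°: ex = (C−B)/|BC| = (0.1077,0.9942); ey = (-0.9942,0.1077)
θ=228°: P = B + 2.64·ex + 1.93·ey = (-2.3035,2.0894)
θ=254°: B = A + 1.00·(cos254°, sin254°) = (-0.2756, -0.9613)
θ=254°: |BD| = 4.3824
θ=254°: circle(B,9.00) ∩ circle(D,9.00): a=2.1912, h=8.7292
θ=254°:   candidates: C₊=(-0.0525,8.0360) cross=38.254; C₋=(3.7769,-8.9972) cross=-38.254
θ=254°:   branch + wants cross > 0 → take C=(-0.0525,8.0360) (cross=38.254)
θ=254°: ex = (C−B)/|BC| = (0.0248,0.9997); ey = (-0.9997,0.0248)
θ=254°: P = B + 2.64·ex + 1.93·ey = (-2.1396,1.7258)
θ=287°: B = A + 1.00·(cos287°, sin287°) = (0.2924, -0.9563)
θ=287°: |BD| = 3.8290
θ=287°: circle(B,9.00) ∩ circle(D,9.00): a=1.9145, h=8.7940
θ=287°:   candidates: C₊=(-0.0502,8.0372) cross=33.672; C₋=(4.3425,-8.9935) cross=-33.672
θ=287°:   branch + wants cross > 0 → take C=(-0.0502,8.0372) (cross=33.672)
θ=287°: ex = (C−B)/|BC| = (-0.0381,0.9993); ey = (-0.9993,-0.0381)
θ=287°: P = B + 2.64·ex + 1.93·ey = (-1.7367,1.6083)

θ=93°: -0.56 4.23
θ=228°: -2.30 2.09
θ=254°: -2.14 1.73
θ=287°: -1.74 1.61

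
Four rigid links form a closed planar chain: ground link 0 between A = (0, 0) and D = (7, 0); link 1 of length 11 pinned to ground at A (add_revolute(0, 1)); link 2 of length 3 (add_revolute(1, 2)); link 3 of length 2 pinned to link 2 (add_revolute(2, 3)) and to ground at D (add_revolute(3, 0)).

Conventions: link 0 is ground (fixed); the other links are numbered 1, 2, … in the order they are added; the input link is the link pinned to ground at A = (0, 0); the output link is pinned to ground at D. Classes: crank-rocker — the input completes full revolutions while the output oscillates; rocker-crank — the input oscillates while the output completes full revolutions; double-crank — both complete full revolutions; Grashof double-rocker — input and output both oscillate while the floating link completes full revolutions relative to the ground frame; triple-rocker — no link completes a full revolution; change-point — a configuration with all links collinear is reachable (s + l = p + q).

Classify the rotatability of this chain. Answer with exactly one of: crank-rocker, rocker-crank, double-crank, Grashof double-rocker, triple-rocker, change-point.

lengths: ground=7, input=11, coupler=3, output=2
sorted: s=2 (shortest), l=11 (longest), p+q=10
s + l = 13 vs p + q = 10
s + l > p + q → non-Grashof → no link fully rotates → triple-rocker

triple-rocker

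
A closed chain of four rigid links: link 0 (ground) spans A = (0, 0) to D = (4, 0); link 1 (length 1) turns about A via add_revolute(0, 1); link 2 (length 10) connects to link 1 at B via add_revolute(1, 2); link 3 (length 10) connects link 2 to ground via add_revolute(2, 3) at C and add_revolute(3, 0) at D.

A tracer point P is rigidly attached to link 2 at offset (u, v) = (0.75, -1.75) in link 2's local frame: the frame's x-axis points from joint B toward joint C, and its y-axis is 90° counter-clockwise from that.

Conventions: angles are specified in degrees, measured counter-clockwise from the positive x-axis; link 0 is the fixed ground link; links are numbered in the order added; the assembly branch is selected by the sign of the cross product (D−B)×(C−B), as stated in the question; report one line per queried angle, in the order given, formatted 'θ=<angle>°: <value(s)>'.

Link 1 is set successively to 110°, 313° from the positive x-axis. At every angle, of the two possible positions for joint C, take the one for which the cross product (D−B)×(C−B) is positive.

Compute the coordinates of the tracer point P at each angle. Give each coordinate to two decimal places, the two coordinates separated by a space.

A=(0,0), D=(4.00,0)
θ=110°: B = A + 1.00·(cos110°, sin110°) = (-0.3420, 0.9397)
θ=110°: |BD| = 4.4425
θ=110°: circle(B,10.00) ∩ circle(D,10.00): a=2.2213, h=9.7502
θ=110°:   candidates: C₊=(3.8914,9.9994) cross=43.316; C₋=(-0.2334,-9.0597) cross=-43.316
θ=110°:   branch + wants cross > 0 → take C=(3.8914,9.9994) (cross=43.316)
θ=110°: ex = (C−B)/|BC| = (0.4233,0.9060); ey = (-0.9060,0.4233)
θ=110°: P = B + 0.75·ex + -1.75·ey = (1.5609,0.8783)
θ=313°: B = A + 1.00·(cos313°, sin313°) = (0.6820, -0.7314)
θ=313°: |BD| = 3.3976
θ=313°: circle(B,10.00) ∩ circle(D,10.00): a=1.6988, h=9.8546
θ=313°:   candidates: C₊=(0.2198,9.2580) cross=33.483; C₋=(4.4622,-9.9893) cross=-33.483
θ=313°:   branch + wants cross > 0 → take C=(0.2198,9.2580) (cross=33.483)
θ=313°: ex = (C−B)/|BC| = (-0.0462,0.9989); ey = (-0.9989,-0.0462)
θ=313°: P = B + 0.75·ex + -1.75·ey = (2.3955,0.0987)

θ=110°: 1.56 0.88
θ=313°: 2.40 0.10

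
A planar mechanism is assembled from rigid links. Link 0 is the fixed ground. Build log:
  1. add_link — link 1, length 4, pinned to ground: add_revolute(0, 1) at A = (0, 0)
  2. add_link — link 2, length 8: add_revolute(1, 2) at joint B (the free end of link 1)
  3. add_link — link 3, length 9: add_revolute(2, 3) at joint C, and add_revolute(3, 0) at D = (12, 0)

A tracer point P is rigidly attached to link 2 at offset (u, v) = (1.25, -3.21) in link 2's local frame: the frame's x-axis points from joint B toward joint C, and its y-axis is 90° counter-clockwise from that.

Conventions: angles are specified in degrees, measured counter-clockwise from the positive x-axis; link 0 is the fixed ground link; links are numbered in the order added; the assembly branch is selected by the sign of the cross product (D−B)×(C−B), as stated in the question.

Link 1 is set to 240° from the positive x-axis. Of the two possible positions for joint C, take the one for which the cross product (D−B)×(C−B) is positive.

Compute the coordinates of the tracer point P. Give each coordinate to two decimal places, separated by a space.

A=(0,0), D=(12.00,0)
B = A + 4.00·(cos240°, sin240°) = (-2.0000, -3.4641)
|BD| = 14.4222
circle(B,8.00) ∩ circle(D,9.00): a=6.6217, h=4.4892
  candidates: C₊=(3.3496,2.4841) cross=64.744; C₋=(5.5061,-6.2314) cross=-64.744
  branch + wants cross > 0 → take C=(3.3496,2.4841) (cross=64.744)
ex = (C−B)/|BC| = (0.6687,0.7435); ey = (-0.7435,0.6687)
P = B + 1.25·ex + -3.21·ey = (1.2226,-4.6812)

1.22 -4.68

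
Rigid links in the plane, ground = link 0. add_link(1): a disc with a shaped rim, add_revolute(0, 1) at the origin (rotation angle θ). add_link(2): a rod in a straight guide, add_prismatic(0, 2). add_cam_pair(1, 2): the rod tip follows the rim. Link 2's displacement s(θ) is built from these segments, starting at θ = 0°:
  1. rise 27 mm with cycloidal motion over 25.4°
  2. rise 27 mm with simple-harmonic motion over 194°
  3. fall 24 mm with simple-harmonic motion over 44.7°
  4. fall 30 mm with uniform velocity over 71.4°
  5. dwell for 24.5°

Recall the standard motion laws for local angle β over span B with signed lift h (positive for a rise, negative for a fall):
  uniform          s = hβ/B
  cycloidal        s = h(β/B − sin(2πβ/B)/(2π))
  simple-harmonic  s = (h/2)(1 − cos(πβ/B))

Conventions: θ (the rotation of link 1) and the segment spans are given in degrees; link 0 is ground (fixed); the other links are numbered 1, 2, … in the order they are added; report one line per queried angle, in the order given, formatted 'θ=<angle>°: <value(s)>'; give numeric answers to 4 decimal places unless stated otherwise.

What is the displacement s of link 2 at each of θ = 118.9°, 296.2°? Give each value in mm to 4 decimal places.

segment 1 (0° to 25.4°, cycloidal, h = 27) is passed completely: s = 0.0000 + (27) = 27.0000
θ = 118.9° falls in segment 2 (25.4° to 219.4°, simple-harmonic, h = 27): β = 118.9 − 25.4 = 93.5°, B = 194°; Δs = 27/2·(1 − cos(π·0.4820)) = 12.7353; s = 27.0000 + 12.7353 = 39.7353
segment 2 (25.4° to 219.4°, simple-harmonic, h = 27) is passed completely: s = 27.0000 + (27) = 54.0000
segment 3 (219.4° to 264.1°, simple-harmonic, h = -24) is passed completely: s = 54.0000 + (-24) = 30.0000
θ = 296.2° falls in segment 4 (264.1° to 335.5°, uniform, h = -30): β = 296.2 − 264.1 = 32.1°, B = 71.4°; Δs = -30·32.1/71.4 = -13.4874; s = 30.0000 − 13.4874 = 16.5126

θ=118.9°: 39.7353
θ=296.2°: 16.5126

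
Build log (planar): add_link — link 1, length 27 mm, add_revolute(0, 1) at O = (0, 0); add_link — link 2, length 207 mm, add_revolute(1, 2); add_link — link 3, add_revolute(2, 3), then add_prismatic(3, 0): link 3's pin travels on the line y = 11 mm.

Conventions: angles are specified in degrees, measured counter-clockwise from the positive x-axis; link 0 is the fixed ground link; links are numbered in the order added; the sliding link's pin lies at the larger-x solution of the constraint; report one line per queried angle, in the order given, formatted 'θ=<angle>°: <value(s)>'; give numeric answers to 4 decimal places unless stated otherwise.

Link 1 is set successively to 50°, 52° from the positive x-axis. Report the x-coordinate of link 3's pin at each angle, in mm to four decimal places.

geometry: r = 27 mm, L = 207 mm, e = 11 mm
θ=50°: crank pin P = (r cos θ, r sin θ) = (17.355265, 20.683200)
θ=50°: h = r sin θ − e = 20.683200 − 11 = 9.683200
θ=50°: x = r cos θ + √(L² − h²) = 17.355265 + 206.773392 = 224.128657
θ=52°: crank pin P = (r cos θ, r sin θ) = (16.622860, 21.276290)
θ=52°: h = r sin θ − e = 21.276290 − 11 = 10.276290
θ=52°: x = r cos θ + √(L² − h²) = 16.622860 + 206.744765 = 223.367625

θ=50°: 224.1287
θ=52°: 223.3676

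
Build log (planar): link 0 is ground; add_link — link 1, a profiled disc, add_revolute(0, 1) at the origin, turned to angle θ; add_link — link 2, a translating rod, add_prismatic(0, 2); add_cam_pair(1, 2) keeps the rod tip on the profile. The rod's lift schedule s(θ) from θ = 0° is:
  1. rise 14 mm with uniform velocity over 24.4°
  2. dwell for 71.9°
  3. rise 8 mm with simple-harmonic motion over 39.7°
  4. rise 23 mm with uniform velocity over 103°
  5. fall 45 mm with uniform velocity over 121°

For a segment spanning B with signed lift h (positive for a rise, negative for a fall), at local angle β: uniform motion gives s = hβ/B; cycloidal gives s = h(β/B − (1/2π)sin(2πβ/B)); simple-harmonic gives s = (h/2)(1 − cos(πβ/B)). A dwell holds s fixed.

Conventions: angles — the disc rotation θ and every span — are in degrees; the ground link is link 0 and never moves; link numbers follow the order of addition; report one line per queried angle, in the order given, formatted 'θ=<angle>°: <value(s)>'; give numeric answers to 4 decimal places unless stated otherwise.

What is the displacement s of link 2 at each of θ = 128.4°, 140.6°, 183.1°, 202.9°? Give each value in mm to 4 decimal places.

seg 1 [0°–24.4°] uniform, h=14: full span → s += 14 → s = 14.0000
seg 2 [24.4°–96.3°] dwell: s stays 14.0000
seg 3 [96.3°–136°] simple-harmonic, h=8: θ=128.4° here. β=32.1, B=39.7. 8/2·(1 − cos(π·0.8086)) = 7.2981 → s = 21.2981
seg 3 [96.3°–136°] simple-harmonic, h=8: full span → s += 8 → s = 22.0000
seg 4 [136°–239°] uniform, h=23: θ=140.6° here. β=4.6, B=103. 23·4.6/103 = 1.0272 → s = 23.0272
seg 4 [136°–239°] uniform, h=23: θ=183.1° here. β=47.1, B=103. 23·47.1/103 = 10.5175 → s = 32.5175
seg 4 [136°–239°] uniform, h=23: θ=202.9° here. β=66.9, B=103. 23·66.9/103 = 14.9388 → s = 36.9388

θ=128.4°: 21.2981
θ=140.6°: 23.0272
θ=183.1°: 32.5175
θ=202.9°: 36.9388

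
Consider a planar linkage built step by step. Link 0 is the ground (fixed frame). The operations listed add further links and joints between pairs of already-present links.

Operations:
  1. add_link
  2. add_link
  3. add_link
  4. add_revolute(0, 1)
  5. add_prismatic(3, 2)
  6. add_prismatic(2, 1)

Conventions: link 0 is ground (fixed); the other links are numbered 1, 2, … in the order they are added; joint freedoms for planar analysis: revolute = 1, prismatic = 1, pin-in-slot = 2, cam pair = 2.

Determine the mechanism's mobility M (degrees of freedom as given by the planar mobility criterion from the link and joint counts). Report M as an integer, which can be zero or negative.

ground; <1,0,0>
#1 <2,0,0>
#2 <3,0,0>
#3 <4,0,0>
R:0↔1 J1 <4,1,0>
P:3↔2 J1 <4,2,0>
P:2↔1 J1 <4,3,0>
3×3 − 2×3 − 1×0 = 3

M = 3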